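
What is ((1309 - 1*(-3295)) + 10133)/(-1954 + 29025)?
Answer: 14737/27071 ≈ 0.54438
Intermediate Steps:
((1309 - 1*(-3295)) + 10133)/(-1954 + 29025) = ((1309 + 3295) + 10133)/27071 = (4604 + 10133)*(1/27071) = 14737*(1/27071) = 14737/27071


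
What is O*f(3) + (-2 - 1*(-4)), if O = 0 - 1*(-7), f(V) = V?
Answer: 23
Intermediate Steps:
O = 7 (O = 0 + 7 = 7)
O*f(3) + (-2 - 1*(-4)) = 7*3 + (-2 - 1*(-4)) = 21 + (-2 + 4) = 21 + 2 = 23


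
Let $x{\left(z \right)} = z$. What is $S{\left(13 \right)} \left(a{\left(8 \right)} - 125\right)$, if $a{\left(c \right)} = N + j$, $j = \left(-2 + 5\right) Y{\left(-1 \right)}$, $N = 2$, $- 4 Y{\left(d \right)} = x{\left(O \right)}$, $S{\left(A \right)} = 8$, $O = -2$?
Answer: $-972$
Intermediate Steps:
$Y{\left(d \right)} = \frac{1}{2}$ ($Y{\left(d \right)} = \left(- \frac{1}{4}\right) \left(-2\right) = \frac{1}{2}$)
$j = \frac{3}{2}$ ($j = \left(-2 + 5\right) \frac{1}{2} = 3 \cdot \frac{1}{2} = \frac{3}{2} \approx 1.5$)
$a{\left(c \right)} = \frac{7}{2}$ ($a{\left(c \right)} = 2 + \frac{3}{2} = \frac{7}{2}$)
$S{\left(13 \right)} \left(a{\left(8 \right)} - 125\right) = 8 \left(\frac{7}{2} - 125\right) = 8 \left(- \frac{243}{2}\right) = -972$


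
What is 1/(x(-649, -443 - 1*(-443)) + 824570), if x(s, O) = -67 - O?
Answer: 1/824503 ≈ 1.2129e-6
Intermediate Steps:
1/(x(-649, -443 - 1*(-443)) + 824570) = 1/((-67 - (-443 - 1*(-443))) + 824570) = 1/((-67 - (-443 + 443)) + 824570) = 1/((-67 - 1*0) + 824570) = 1/((-67 + 0) + 824570) = 1/(-67 + 824570) = 1/824503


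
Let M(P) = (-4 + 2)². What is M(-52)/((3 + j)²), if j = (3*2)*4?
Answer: 4/729 ≈ 0.0054870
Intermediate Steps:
M(P) = 4 (M(P) = (-2)² = 4)
j = 24 (j = 6*4 = 24)
M(-52)/((3 + j)²) = 4/(3 + 24)² = 4/27² = 4/729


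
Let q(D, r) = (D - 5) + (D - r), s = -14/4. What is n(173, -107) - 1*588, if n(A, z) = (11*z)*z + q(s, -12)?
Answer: 125351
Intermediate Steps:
s = -7/2 (s = -14*1/4 = -7/2 ≈ -3.5000)
q(D, r) = -5 - r + 2*D (q(D, r) = (-5 + D) + (D - r) = -5 - r + 2*D)
n(A, z) = 11*z**2 (n(A, z) = (11*z)*z + (-5 - 1*(-12) + 2*(-7/2)) = 11*z**2 + (-5 + 12 - 7) = 11*z**2 + 0 = 11*z**2)
n(173, -107) - 1*588 = 11*(-107)**2 - 1*588 = 11*11449 - 588 = 125939 - 588 = 125351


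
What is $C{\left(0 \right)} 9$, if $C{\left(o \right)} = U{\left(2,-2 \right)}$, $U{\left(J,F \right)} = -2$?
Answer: $-18$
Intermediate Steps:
$C{\left(o \right)} = -2$
$C{\left(0 \right)} 9 = \left(-2\right) 9 = -18$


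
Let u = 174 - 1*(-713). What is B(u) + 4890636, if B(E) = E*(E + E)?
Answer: 6464174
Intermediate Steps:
u = 887 (u = 174 + 713 = 887)
B(E) = 2*E² (B(E) = E*(2*E) = 2*E²)
B(u) + 4890636 = 2*887² + 4890636 = 2*786769 + 4890636 = 1573538 + 4890636 = 6464174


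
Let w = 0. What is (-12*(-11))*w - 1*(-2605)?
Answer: 2605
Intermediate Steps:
(-12*(-11))*w - 1*(-2605) = -12*(-11)*0 - 1*(-2605) = 132*0 + 2605 = 0 + 2605 = 2605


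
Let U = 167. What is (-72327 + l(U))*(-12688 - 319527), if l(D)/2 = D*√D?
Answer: 24028114305 - 110959810*√167 ≈ 2.2594e+10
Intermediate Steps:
l(D) = 2*D^(3/2) (l(D) = 2*(D*√D) = 2*D^(3/2))
(-72327 + l(U))*(-12688 - 319527) = (-72327 + 2*167^(3/2))*(-12688 - 319527) = (-72327 + 2*(167*√167))*(-332215) = (-72327 + 334*√167)*(-332215) = 24028114305 - 110959810*√167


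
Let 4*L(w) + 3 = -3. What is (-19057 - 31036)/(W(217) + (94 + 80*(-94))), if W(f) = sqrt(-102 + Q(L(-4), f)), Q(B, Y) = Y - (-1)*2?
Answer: 371990618/55145359 + 150279*sqrt(13)/55145359 ≈ 6.7555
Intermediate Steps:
L(w) = -3/2 (L(w) = -3/4 + (1/4)*(-3) = -3/4 - 3/4 = -3/2)
Q(B, Y) = 2 + Y (Q(B, Y) = Y - 1*(-2) = Y + 2 = 2 + Y)
W(f) = sqrt(-100 + f) (W(f) = sqrt(-102 + (2 + f)) = sqrt(-100 + f))
(-19057 - 31036)/(W(217) + (94 + 80*(-94))) = (-19057 - 31036)/(sqrt(-100 + 217) + (94 + 80*(-94))) = -50093/(sqrt(117) + (94 - 7520)) = -50093/(3*sqrt(13) - 7426) = -50093/(-7426 + 3*sqrt(13))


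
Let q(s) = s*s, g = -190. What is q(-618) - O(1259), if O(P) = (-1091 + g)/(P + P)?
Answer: 961685913/2518 ≈ 3.8192e+5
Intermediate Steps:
O(P) = -1281/(2*P) (O(P) = (-1091 - 190)/(P + P) = -1281*1/(2*P) = -1281/(2*P))
q(s) = s²
q(-618) - O(1259) = (-618)² - (-1281)/(2*1259) = 381924 - (-1281)/(2*1259) = 381924 - 1*(-1281/2518) = 381924 + 1281/2518 = 961685913/2518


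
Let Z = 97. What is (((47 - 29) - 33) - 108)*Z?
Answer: -11931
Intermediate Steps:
(((47 - 29) - 33) - 108)*Z = (((47 - 29) - 33) - 108)*97 = ((18 - 33) - 108)*97 = (-15 - 108)*97 = -123*97 = -11931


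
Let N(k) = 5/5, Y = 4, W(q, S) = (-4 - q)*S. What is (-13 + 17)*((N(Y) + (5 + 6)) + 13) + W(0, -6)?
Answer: 124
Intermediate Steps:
W(q, S) = S*(-4 - q)
N(k) = 1 (N(k) = 5*(⅕) = 1)
(-13 + 17)*((N(Y) + (5 + 6)) + 13) + W(0, -6) = (-13 + 17)*((1 + (5 + 6)) + 13) - 1*(-6)*(4 + 0) = 4*((1 + 11) + 13) - 1*(-6)*4 = 4*(12 + 13) + 24 = 4*25 + 24 = 100 + 24 = 124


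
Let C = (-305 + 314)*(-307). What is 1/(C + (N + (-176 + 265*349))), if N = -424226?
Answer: -1/334680 ≈ -2.9879e-6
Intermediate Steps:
C = -2763 (C = 9*(-307) = -2763)
1/(C + (N + (-176 + 265*349))) = 1/(-2763 + (-424226 + (-176 + 265*349))) = 1/(-2763 + (-424226 + (-176 + 92485))) = 1/(-2763 + (-424226 + 92309)) = 1/(-2763 - 331917) = 1/(-334680) = -1/334680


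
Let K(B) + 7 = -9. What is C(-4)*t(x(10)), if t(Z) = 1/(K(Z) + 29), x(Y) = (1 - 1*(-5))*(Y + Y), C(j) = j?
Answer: -4/13 ≈ -0.30769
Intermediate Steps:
K(B) = -16 (K(B) = -7 - 9 = -16)
x(Y) = 12*Y (x(Y) = (1 + 5)*(2*Y) = 6*(2*Y) = 12*Y)
t(Z) = 1/13 (t(Z) = 1/(-16 + 29) = 1/13)
C(-4)*t(x(10)) = -4*1/13 = -4/13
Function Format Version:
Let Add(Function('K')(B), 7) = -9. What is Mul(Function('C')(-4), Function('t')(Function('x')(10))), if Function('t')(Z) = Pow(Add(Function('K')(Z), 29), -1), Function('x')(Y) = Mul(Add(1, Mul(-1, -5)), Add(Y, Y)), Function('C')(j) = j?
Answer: Rational(-4, 13) ≈ -0.30769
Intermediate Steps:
Function('K')(B) = -16 (Function('K')(B) = Add(-7, -9) = -16)
Function('x')(Y) = Mul(12, Y) (Function('x')(Y) = Mul(Add(1, 5), Mul(2, Y)) = Mul(6, Mul(2, Y)) = Mul(12, Y))
Function('t')(Z) = Rational(1, 13) (Function('t')(Z) = Pow(Add(-16, 29), -1) = Pow(13, -1) = Rational(1, 13))
Mul(Function('C')(-4), Function('t')(Function('x')(10))) = Mul(-4, Rational(1, 13)) = Rational(-4, 13)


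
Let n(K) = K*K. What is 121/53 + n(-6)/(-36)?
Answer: 68/53 ≈ 1.2830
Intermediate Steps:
n(K) = K²
121/53 + n(-6)/(-36) = 121/53 + (-6)²/(-36) = 121*(1/53) + 36*(-1/36) = 121/53 - 1 = 68/53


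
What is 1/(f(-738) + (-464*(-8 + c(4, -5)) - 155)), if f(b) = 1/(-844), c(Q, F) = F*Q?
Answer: 844/10834427 ≈ 7.7900e-5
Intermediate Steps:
f(b) = -1/844
1/(f(-738) + (-464*(-8 + c(4, -5)) - 155)) = 1/(-1/844 + (-464*(-8 - 5*4) - 155)) = 1/(-1/844 + (-464*(-8 - 20) - 155)) = 1/(-1/844 + (-(-12992) - 155)) = 1/(-1/844 + (-464*(-28) - 155)) = 1/(-1/844 + (12992 - 155)) = 1/(-1/844 + 12837) = 1/(10834427/844) = 844/10834427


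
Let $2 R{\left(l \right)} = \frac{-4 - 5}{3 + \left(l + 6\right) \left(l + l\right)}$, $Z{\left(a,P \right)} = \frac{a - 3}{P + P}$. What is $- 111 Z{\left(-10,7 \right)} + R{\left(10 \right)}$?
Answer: $\frac{233013}{2261} \approx 103.06$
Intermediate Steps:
$Z{\left(a,P \right)} = \frac{-3 + a}{2 P}$
$R{\left(l \right)} = - \frac{9}{2 \left(3 + 2 l \left(6 + l\right)\right)}$ ($R{\left(l \right)} = \frac{\left(-4 - 5\right) \frac{1}{3 + \left(l + 6\right) \left(l + l\right)}}{2} = \frac{\left(-9\right) \frac{1}{3 + \left(6 + l\right) 2 l}}{2} = \frac{\left(-9\right) \frac{1}{3 + 2 l \left(6 + l\right)}}{2} = - \frac{9}{2 \left(3 + 2 l \left(6 + l\right)\right)}$)
$- 111 Z{\left(-10,7 \right)} + R{\left(10 \right)} = - 111 \frac{-3 - 10}{2 \cdot 7} - \frac{9}{6 + 4 \cdot 10^{2} + 24 \cdot 10} = - 111 \cdot \frac{1}{2} \cdot \frac{1}{7} \left(-13\right) - \frac{9}{6 + 4 \cdot 100 + 240} = \left(-111\right) \left(- \frac{13}{14}\right) - \frac{9}{6 + 400 + 240} = \frac{1443}{14} - \frac{9}{646} = \frac{233013}{2261}$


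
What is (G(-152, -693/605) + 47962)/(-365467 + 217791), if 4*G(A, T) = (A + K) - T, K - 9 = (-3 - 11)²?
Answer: -5277309/16244360 ≈ -0.32487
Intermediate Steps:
K = 205 (K = 9 + (-3 - 11)² = 9 + (-14)² = 9 + 196 = 205)
G(A, T) = 205/4 - T/4 + A/4 (G(A, T) = ((A + 205) - T)/4 = ((205 + A) - T)/4 = (205 + A - T)/4 = 205/4 - T/4 + A/4)
(G(-152, -693/605) + 47962)/(-365467 + 217791) = ((205/4 - (-693)/(4*605) + (¼)*(-152)) + 47962)/(-365467 + 217791) = ((205/4 - (-693)/(4*605) - 38) + 47962)/(-147676) = ((205/4 - ¼*(-63/55) - 38) + 47962)*(-1/147676) = ((205/4 + 63/220 - 38) + 47962)*(-1/147676) = (1489/110 + 47962)*(-1/147676) = (5277309/110)*(-1/147676) = -5277309/16244360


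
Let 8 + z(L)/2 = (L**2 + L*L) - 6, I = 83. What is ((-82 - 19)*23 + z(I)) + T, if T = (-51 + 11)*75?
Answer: 22205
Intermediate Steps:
z(L) = -28 + 4*L**2 (z(L) = -16 + 2*((L**2 + L*L) - 6) = -16 + 2*((L**2 + L**2) - 6) = -16 + 2*(2*L**2 - 6) = -16 + 2*(-6 + 2*L**2) = -16 + (-12 + 4*L**2) = -28 + 4*L**2)
T = -3000 (T = -40*75 = -3000)
((-82 - 19)*23 + z(I)) + T = ((-82 - 19)*23 + (-28 + 4*83**2)) - 3000 = (-101*23 + (-28 + 4*6889)) - 3000 = (-2323 + (-28 + 27556)) - 3000 = (-2323 + 27528) - 3000 = 25205 - 3000 = 22205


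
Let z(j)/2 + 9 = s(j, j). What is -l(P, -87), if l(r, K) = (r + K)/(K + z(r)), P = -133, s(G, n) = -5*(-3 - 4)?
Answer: -44/7 ≈ -6.2857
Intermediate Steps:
s(G, n) = 35 (s(G, n) = -5*(-7) = 35)
z(j) = 52 (z(j) = -18 + 2*35 = -18 + 70 = 52)
l(r, K) = (K + r)/(52 + K) (l(r, K) = (r + K)/(K + 52) = (K + r)/(52 + K))
-l(P, -87) = -(-87 - 133)/(52 - 87) = -(-220)/(-35) = -(-1)*(-220)/35 = -1*44/7 = -44/7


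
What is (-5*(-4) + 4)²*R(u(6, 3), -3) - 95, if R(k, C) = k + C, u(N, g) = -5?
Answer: -4703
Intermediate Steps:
R(k, C) = C + k
(-5*(-4) + 4)²*R(u(6, 3), -3) - 95 = (-5*(-4) + 4)²*(-3 - 5) - 95 = (20 + 4)²*(-8) - 95 = 24²*(-8) - 95 = 576*(-8) - 95 = -4608 - 95 = -4703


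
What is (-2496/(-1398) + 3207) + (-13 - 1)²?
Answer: 793315/233 ≈ 3404.8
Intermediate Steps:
(-2496/(-1398) + 3207) + (-13 - 1)² = (-2496*(-1/1398) + 3207) + (-14)² = (416/233 + 3207) + 196 = 747647/233 + 196 = 793315/233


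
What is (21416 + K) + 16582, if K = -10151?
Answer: 27847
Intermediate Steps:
(21416 + K) + 16582 = (21416 - 10151) + 16582 = 11265 + 16582 = 27847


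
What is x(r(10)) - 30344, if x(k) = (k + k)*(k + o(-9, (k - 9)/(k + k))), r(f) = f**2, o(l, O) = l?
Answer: -12144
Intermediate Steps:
x(k) = 2*k*(-9 + k) (x(k) = (k + k)*(k - 9) = (2*k)*(-9 + k) = 2*k*(-9 + k))
x(r(10)) - 30344 = 2*10**2*(-9 + 10**2) - 30344 = 2*100*(-9 + 100) - 30344 = 2*100*91 - 30344 = 18200 - 30344 = -12144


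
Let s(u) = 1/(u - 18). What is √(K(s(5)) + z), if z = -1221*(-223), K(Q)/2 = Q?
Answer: √46015801/13 ≈ 521.81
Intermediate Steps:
s(u) = 1/(-18 + u)
K(Q) = 2*Q
z = 272283
√(K(s(5)) + z) = √(2/(-18 + 5) + 272283) = √(2/(-13) + 272283) = √(2*(-1/13) + 272283) = √(-2/13 + 272283) = √(3539677/13) = √46015801/13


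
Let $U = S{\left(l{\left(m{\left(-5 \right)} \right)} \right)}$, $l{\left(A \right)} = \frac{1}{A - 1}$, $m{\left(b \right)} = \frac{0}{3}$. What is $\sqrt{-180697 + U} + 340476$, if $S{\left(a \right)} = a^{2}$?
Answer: $340476 + 2 i \sqrt{45174} \approx 3.4048 \cdot 10^{5} + 425.08 i$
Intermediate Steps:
$m{\left(b \right)} = 0$ ($m{\left(b \right)} = 0 \cdot \frac{1}{3} = 0$)
$l{\left(A \right)} = \frac{1}{-1 + A}$
$U = 1$ ($U = \left(\frac{1}{-1 + 0}\right)^{2} = \left(\frac{1}{-1}\right)^{2} = \left(-1\right)^{2} = 1$)
$\sqrt{-180697 + U} + 340476 = \sqrt{-180697 + 1} + 340476 = \sqrt{-180696} + 340476 = 2 i \sqrt{45174} + 340476 = 340476 + 2 i \sqrt{45174}$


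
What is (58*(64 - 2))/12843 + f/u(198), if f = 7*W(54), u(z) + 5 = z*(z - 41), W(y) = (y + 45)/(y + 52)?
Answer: 11856231455/42312367998 ≈ 0.28021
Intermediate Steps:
W(y) = (45 + y)/(52 + y)
u(z) = -5 + z*(-41 + z) (u(z) = -5 + z*(z - 41) = -5 + z*(-41 + z))
f = 693/106 (f = 7*((45 + 54)/(52 + 54)) = 7*(99/106) = 693/106 ≈ 6.5377)
(58*(64 - 2))/12843 + f/u(198) = (58*(64 - 2))/12843 + 693/(106*(-5 + 198**2 - 41*198)) = (58*62)*(1/12843) + 693/(106*(-5 + 39204 - 8118)) = 3596*(1/12843) + (693/106)/31081 = 3596/12843 + (693/106)*(1/31081) = 3596/12843 + 693/3294586 = 11856231455/42312367998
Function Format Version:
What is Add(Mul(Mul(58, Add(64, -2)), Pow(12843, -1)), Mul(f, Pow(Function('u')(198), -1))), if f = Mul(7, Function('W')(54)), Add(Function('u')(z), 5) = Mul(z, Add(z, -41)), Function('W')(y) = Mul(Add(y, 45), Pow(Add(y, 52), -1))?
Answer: Rational(11856231455, 42312367998) ≈ 0.28021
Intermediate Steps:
Function('W')(y) = Mul(Pow(Add(52, y), -1), Add(45, y)) (Function('W')(y) = Mul(Add(45, y), Pow(Add(52, y), -1)) = Mul(Pow(Add(52, y), -1), Add(45, y)))
Function('u')(z) = Add(-5, Mul(z, Add(-41, z))) (Function('u')(z) = Add(-5, Mul(z, Add(z, -41))) = Add(-5, Mul(z, Add(-41, z))))
f = Rational(693, 106) (f = Mul(7, Mul(Pow(Add(52, 54), -1), Add(45, 54))) = Mul(7, Mul(Pow(106, -1), 99)) = Mul(7, Mul(Rational(1, 106), 99)) = Mul(7, Rational(99, 106)) = Rational(693, 106) ≈ 6.5377)
Add(Mul(Mul(58, Add(64, -2)), Pow(12843, -1)), Mul(f, Pow(Function('u')(198), -1))) = Add(Mul(Mul(58, Add(64, -2)), Pow(12843, -1)), Mul(Rational(693, 106), Pow(Add(-5, Pow(198, 2), Mul(-41, 198)), -1))) = Add(Mul(Mul(58, 62), Rational(1, 12843)), Mul(Rational(693, 106), Pow(Add(-5, 39204, -8118), -1))) = Add(Mul(3596, Rational(1, 12843)), Mul(Rational(693, 106), Pow(31081, -1))) = Add(Rational(3596, 12843), Mul(Rational(693, 106), Rational(1, 31081))) = Add(Rational(3596, 12843), Rational(693, 3294586)) = Rational(11856231455, 42312367998)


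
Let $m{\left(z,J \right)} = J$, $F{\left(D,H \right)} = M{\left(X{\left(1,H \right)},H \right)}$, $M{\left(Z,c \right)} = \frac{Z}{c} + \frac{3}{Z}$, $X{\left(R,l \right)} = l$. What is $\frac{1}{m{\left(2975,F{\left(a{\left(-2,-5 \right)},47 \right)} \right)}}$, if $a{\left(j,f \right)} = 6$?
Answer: $\frac{47}{50} \approx 0.94$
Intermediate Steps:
$M{\left(Z,c \right)} = \frac{3}{Z} + \frac{Z}{c}$
$F{\left(D,H \right)} = 1 + \frac{3}{H}$ ($F{\left(D,H \right)} = \frac{3}{H} + \frac{H}{H} = \frac{3}{H} + 1 = 1 + \frac{3}{H}$)
$\frac{1}{m{\left(2975,F{\left(a{\left(-2,-5 \right)},47 \right)} \right)}} = \frac{1}{\frac{1}{47} \left(3 + 47\right)} = \frac{1}{\frac{1}{47} \cdot 50} = \frac{1}{\frac{50}{47}} = \frac{47}{50}$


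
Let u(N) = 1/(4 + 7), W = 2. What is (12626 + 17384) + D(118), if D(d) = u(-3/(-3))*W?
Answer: 330112/11 ≈ 30010.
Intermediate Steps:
u(N) = 1/11
D(d) = 2/11 (D(d) = (1/11)*2 = 2/11)
(12626 + 17384) + D(118) = (12626 + 17384) + 2/11 = 30010 + 2/11 = 330112/11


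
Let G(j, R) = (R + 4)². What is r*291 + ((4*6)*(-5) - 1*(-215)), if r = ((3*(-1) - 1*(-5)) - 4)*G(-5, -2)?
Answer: -2233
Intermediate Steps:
G(j, R) = (4 + R)²
r = -8 (r = ((3*(-1) - 1*(-5)) - 4)*(4 - 2)² = ((-3 + 5) - 4)*2² = (2 - 4)*4 = -2*4 = -8)
r*291 + ((4*6)*(-5) - 1*(-215)) = -8*291 + ((4*6)*(-5) - 1*(-215)) = -2328 + (24*(-5) + 215) = -2328 + (-120 + 215) = -2328 + 95 = -2233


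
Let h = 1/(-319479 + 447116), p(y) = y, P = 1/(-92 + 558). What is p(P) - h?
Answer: 127171/59478842 ≈ 0.0021381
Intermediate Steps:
P = 1/466 ≈ 0.0021459
h = 1/127637 ≈ 7.8347e-6
p(P) - h = 1/466 - 1*1/127637 = 1/466 - 1/127637 = 127171/59478842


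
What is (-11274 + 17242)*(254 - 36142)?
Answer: -214179584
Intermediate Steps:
(-11274 + 17242)*(254 - 36142) = 5968*(-35888) = -214179584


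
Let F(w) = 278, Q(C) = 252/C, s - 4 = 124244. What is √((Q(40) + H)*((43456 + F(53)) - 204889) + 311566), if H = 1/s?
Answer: I*√97382453322/372 ≈ 838.88*I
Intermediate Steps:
s = 124248 (s = 4 + 124244 = 124248)
H = 1/124248 ≈ 8.0484e-6
√((Q(40) + H)*((43456 + F(53)) - 204889) + 311566) = √((252/40 + 1/124248)*((43456 + 278) - 204889) + 311566) = √((252*(1/40) + 1/124248)*(43734 - 204889) + 311566) = √((63/10 + 1/124248)*(-161155) + 311566) = √((3913817/621240)*(-161155) + 311566) = √(-755366681/744 + 311566) = √(-523561577/744) = I*√97382453322/372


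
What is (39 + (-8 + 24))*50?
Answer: 2750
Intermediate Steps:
(39 + (-8 + 24))*50 = (39 + 16)*50 = 55*50 = 2750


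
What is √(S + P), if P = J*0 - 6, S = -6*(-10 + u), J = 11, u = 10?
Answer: I*√6 ≈ 2.4495*I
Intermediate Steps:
S = 0 (S = -6*(-10 + 10) = -6*0 = 0)
P = -6 (P = 11*0 - 6 = 0 - 6 = -6)
√(S + P) = √(0 - 6) = √(-6) = I*√6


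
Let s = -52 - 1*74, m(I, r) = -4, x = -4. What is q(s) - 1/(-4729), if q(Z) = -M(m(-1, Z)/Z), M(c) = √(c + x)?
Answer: 1/4729 - 5*I*√70/21 ≈ 0.00021146 - 1.992*I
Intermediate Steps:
M(c) = √(-4 + c) (M(c) = √(c - 4) = √(-4 + c))
s = -126 (s = -52 - 74 = -126)
q(Z) = -√(-4 - 4/Z)
q(s) - 1/(-4729) = -2*5*I*√5*√(-1/(-126)) - 1/(-4729) = -2*5*I*√70/42 - 1*(-1/4729) = -5*I*√70/21 + 1/4729 = 1/4729 - 5*I*√70/21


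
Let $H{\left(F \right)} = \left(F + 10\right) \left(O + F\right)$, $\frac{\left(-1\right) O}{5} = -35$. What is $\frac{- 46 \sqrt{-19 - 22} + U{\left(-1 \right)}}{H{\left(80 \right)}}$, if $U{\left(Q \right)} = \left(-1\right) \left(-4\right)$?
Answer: $\frac{2}{11475} - \frac{23 i \sqrt{41}}{11475} \approx 0.00017429 - 0.012834 i$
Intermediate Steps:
$O = 175$ ($O = \left(-5\right) \left(-35\right) = 175$)
$H{\left(F \right)} = \left(10 + F\right) \left(175 + F\right)$ ($H{\left(F \right)} = \left(F + 10\right) \left(175 + F\right) = \left(10 + F\right) \left(175 + F\right)$)
$U{\left(Q \right)} = 4$
$\frac{- 46 \sqrt{-19 - 22} + U{\left(-1 \right)}}{H{\left(80 \right)}} = \frac{- 46 \sqrt{-19 - 22} + 4}{1750 + 80^{2} + 185 \cdot 80} = \frac{- 46 \sqrt{-41} + 4}{1750 + 6400 + 14800} = \frac{- 46 i \sqrt{41} + 4}{22950} = \left(- 46 i \sqrt{41} + 4\right) \frac{1}{22950} = \left(4 - 46 i \sqrt{41}\right) \frac{1}{22950} = \frac{2}{11475} - \frac{23 i \sqrt{41}}{11475}$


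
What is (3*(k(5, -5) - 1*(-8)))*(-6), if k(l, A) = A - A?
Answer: -144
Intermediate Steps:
k(l, A) = 0
(3*(k(5, -5) - 1*(-8)))*(-6) = (3*(0 - 1*(-8)))*(-6) = (3*(0 + 8))*(-6) = (3*8)*(-6) = 24*(-6) = -144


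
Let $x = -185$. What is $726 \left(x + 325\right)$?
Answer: $101640$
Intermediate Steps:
$726 \left(x + 325\right) = 726 \left(-185 + 325\right) = 726 \cdot 140 = 101640$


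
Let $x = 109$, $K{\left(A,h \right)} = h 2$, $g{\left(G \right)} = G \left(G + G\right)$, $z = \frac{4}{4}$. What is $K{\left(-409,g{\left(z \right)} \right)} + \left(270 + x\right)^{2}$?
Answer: $143645$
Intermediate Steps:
$z = 1$ ($z = 4 \cdot \frac{1}{4} = 1$)
$g{\left(G \right)} = 2 G^{2}$ ($g{\left(G \right)} = G 2 G = 2 G^{2}$)
$K{\left(A,h \right)} = 2 h$
$K{\left(-409,g{\left(z \right)} \right)} + \left(270 + x\right)^{2} = 2 \cdot 2 \cdot 1^{2} + \left(270 + 109\right)^{2} = 2 \cdot 2 \cdot 1 + 379^{2} = 2 \cdot 2 + 143641 = 4 + 143641 = 143645$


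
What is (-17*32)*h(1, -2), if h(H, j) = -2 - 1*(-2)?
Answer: 0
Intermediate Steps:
h(H, j) = 0 (h(H, j) = -2 + 2 = 0)
(-17*32)*h(1, -2) = -17*32*0 = -544*0 = 0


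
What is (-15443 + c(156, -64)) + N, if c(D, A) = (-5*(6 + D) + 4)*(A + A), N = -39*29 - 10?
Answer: 86584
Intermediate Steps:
N = -1141 (N = -1131 - 10 = -1141)
c(D, A) = 2*A*(-26 - 5*D) (c(D, A) = ((-30 - 5*D) + 4)*(2*A) = (-26 - 5*D)*(2*A) = 2*A*(-26 - 5*D))
(-15443 + c(156, -64)) + N = (-15443 - 2*(-64)*(26 + 5*156)) - 1141 = (-15443 - 2*(-64)*(26 + 780)) - 1141 = (-15443 - 2*(-64)*806) - 1141 = (-15443 + 103168) - 1141 = 87725 - 1141 = 86584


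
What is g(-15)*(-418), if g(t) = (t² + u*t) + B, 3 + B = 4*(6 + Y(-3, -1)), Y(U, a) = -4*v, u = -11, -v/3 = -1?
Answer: -151734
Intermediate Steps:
v = 3 (v = -3*(-1) = 3)
Y(U, a) = -12 (Y(U, a) = -4*3 = -12)
B = -27 (B = -3 + 4*(6 - 12) = -3 + 4*(-6) = -3 - 24 = -27)
g(t) = -27 + t² - 11*t (g(t) = (t² - 11*t) - 27 = -27 + t² - 11*t)
g(-15)*(-418) = (-27 + (-15)² - 11*(-15))*(-418) = (-27 + 225 + 165)*(-418) = 363*(-418) = -151734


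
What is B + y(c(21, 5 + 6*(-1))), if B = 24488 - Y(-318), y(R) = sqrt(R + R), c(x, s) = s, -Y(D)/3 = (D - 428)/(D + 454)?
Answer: 1664065/68 + I*sqrt(2) ≈ 24472.0 + 1.4142*I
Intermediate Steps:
Y(D) = -3*(-428 + D)/(454 + D) (Y(D) = -3*(D - 428)/(D + 454) = -3*(-428 + D)/(454 + D))
y(R) = sqrt(2)*sqrt(R) (y(R) = sqrt(2*R) = sqrt(2)*sqrt(R))
B = 1664065/68 (B = 24488 - 3*(428 - 1*(-318))/(454 - 318) = 24488 - 3*(428 + 318)/136 = 24488 - 3*746/136 = 24488 - 1*1119/68 = 24488 - 1119/68 = 1664065/68 ≈ 24472.)
B + y(c(21, 5 + 6*(-1))) = 1664065/68 + sqrt(2)*sqrt(5 + 6*(-1)) = 1664065/68 + sqrt(2)*sqrt(5 - 6) = 1664065/68 + sqrt(2)*sqrt(-1) = 1664065/68 + sqrt(2)*I = 1664065/68 + I*sqrt(2)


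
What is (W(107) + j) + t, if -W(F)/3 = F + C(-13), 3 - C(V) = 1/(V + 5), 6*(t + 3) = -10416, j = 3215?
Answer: 9165/8 ≈ 1145.6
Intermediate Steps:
t = -1739 (t = -3 + (⅙)*(-10416) = -3 - 1736 = -1739)
C(V) = 3 - 1/(5 + V) (C(V) = 3 - 1/(V + 5) = 3 - 1/(5 + V))
W(F) = -75/8 - 3*F (W(F) = -3*(F + (14 + 3*(-13))/(5 - 13)) = -3*(F + (14 - 39)/(-8)) = -3*(F - ⅛*(-25)) = -3*(F + 25/8) = -3*(25/8 + F) = -75/8 - 3*F)
(W(107) + j) + t = ((-75/8 - 3*107) + 3215) - 1739 = ((-75/8 - 321) + 3215) - 1739 = (-2643/8 + 3215) - 1739 = 23077/8 - 1739 = 9165/8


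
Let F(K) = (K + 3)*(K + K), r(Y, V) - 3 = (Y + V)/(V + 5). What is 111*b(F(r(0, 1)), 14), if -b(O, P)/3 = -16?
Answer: 5328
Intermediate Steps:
r(Y, V) = 3 + (V + Y)/(5 + V) (r(Y, V) = 3 + (Y + V)/(V + 5) = 3 + (V + Y)/(5 + V))
F(K) = 2*K*(3 + K) (F(K) = (3 + K)*(2*K) = 2*K*(3 + K))
b(O, P) = 48 (b(O, P) = -3*(-16) = 48)
111*b(F(r(0, 1)), 14) = 111*48 = 5328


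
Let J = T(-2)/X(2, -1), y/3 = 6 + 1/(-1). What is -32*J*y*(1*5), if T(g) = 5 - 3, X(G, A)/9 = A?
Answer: 1600/3 ≈ 533.33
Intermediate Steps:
X(G, A) = 9*A
T(g) = 2
y = 15 (y = 3*(6 + 1/(-1)) = 3*(6 - 1) = 3*5 = 15)
J = -2/9 (J = 2/((9*(-1))) = 2/(-9) = 2*(-⅑) = -2/9 ≈ -0.22222)
-32*J*y*(1*5) = -(-64)*15*(1*5)/9 = -(-64)*15*5/9 = -(-64)*75/9 = -32*(-50/3) = 1600/3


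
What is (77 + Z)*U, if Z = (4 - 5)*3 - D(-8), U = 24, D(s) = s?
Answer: 1968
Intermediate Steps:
Z = 5 (Z = (4 - 5)*3 - 1*(-8) = -1*3 + 8 = -3 + 8 = 5)
(77 + Z)*U = (77 + 5)*24 = 82*24 = 1968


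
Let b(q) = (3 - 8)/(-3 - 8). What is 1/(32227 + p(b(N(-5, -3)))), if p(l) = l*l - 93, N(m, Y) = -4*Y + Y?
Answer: 121/3888239 ≈ 3.1120e-5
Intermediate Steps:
N(m, Y) = -3*Y
b(q) = 5/11 (b(q) = -5/(-11) = -5*(-1/11) = 5/11)
p(l) = -93 + l² (p(l) = l² - 93 = -93 + l²)
1/(32227 + p(b(N(-5, -3)))) = 1/(32227 + (-93 + (5/11)²)) = 1/(32227 + (-93 + 25/121)) = 1/(32227 - 11228/121) = 1/(3888239/121) = 121/3888239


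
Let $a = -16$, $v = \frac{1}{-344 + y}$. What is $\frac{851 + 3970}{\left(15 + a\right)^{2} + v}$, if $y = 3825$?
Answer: $\frac{16781901}{3482} \approx 4819.6$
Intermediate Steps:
$v = \frac{1}{3481}$ ($v = \frac{1}{-344 + 3825} = \frac{1}{3481} \approx 0.00028727$)
$\frac{851 + 3970}{\left(15 + a\right)^{2} + v} = \frac{851 + 3970}{\left(15 - 16\right)^{2} + \frac{1}{3481}} = \frac{4821}{\left(-1\right)^{2} + \frac{1}{3481}} = \frac{4821}{1 + \frac{1}{3481}} = \frac{4821}{\frac{3482}{3481}} = 4821 \cdot \frac{3481}{3482} = \frac{16781901}{3482}$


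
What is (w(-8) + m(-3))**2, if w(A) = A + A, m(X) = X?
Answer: 361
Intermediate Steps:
w(A) = 2*A
(w(-8) + m(-3))**2 = (2*(-8) - 3)**2 = (-16 - 3)**2 = (-19)**2 = 361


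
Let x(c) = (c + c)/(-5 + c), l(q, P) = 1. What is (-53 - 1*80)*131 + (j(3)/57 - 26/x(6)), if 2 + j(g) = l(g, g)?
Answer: -662157/38 ≈ -17425.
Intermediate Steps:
j(g) = -1 (j(g) = -2 + 1 = -1)
x(c) = 2*c/(-5 + c) (x(c) = (2*c)/(-5 + c) = 2*c/(-5 + c))
(-53 - 1*80)*131 + (j(3)/57 - 26/x(6)) = (-53 - 1*80)*131 + (-1/57 - 26/(2*6/(-5 + 6))) = (-53 - 80)*131 + (-1*1/57 - 26/(2*6/1)) = -133*131 + (-1/57 - 26/(2*6*1)) = -17423 + (-1/57 - 26/12) = -17423 + (-1/57 - 26*1/12) = -17423 + (-1/57 - 13/6) = -17423 - 83/38 = -662157/38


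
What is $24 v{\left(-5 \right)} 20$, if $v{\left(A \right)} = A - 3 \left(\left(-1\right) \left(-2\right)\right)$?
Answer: $-5280$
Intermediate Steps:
$v{\left(A \right)} = -6 + A$ ($v{\left(A \right)} = A - 6 = -6 + A$)
$24 v{\left(-5 \right)} 20 = 24 \left(-6 - 5\right) 20 = 24 \left(-11\right) 20 = \left(-264\right) 20 = -5280$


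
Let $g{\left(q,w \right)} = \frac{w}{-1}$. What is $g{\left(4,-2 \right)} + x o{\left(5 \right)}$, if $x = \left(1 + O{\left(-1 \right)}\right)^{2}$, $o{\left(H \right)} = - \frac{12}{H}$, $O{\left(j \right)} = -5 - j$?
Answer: $- \frac{98}{5} \approx -19.6$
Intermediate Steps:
$g{\left(q,w \right)} = - w$ ($g{\left(q,w \right)} = w \left(-1\right) = - w$)
$x = 9$ ($x = \left(1 - 4\right)^{2} = \left(-3\right)^{2} = 9$)
$g{\left(4,-2 \right)} + x o{\left(5 \right)} = \left(-1\right) \left(-2\right) + 9 \left(- \frac{12}{5}\right) = 2 + 9 \left(\left(-12\right) \frac{1}{5}\right) = 2 + 9 \left(- \frac{12}{5}\right) = 2 - \frac{108}{5} = - \frac{98}{5}$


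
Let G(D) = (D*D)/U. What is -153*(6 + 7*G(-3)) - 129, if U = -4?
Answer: 5451/4 ≈ 1362.8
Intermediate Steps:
G(D) = -D**2/4 (G(D) = (D*D)/(-4) = D**2*(-1/4) = -D**2/4)
-153*(6 + 7*G(-3)) - 129 = -153*(6 + 7*(-1/4*(-3)**2)) - 129 = -153*(6 + 7*(-1/4*9)) - 129 = -153*(6 + 7*(-9/4)) - 129 = -153*(6 - 63/4) - 129 = -153*(-39/4) - 129 = 5967/4 - 129 = 5451/4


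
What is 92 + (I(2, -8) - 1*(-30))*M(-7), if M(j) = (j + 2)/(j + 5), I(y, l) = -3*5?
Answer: 259/2 ≈ 129.50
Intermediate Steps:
I(y, l) = -15
M(j) = (2 + j)/(5 + j)
92 + (I(2, -8) - 1*(-30))*M(-7) = 92 + (-15 - 1*(-30))*((2 - 7)/(5 - 7)) = 92 + (-15 + 30)*(-5/(-2)) = 92 + 15*(-½*(-5)) = 92 + 15*(5/2) = 92 + 75/2 = 259/2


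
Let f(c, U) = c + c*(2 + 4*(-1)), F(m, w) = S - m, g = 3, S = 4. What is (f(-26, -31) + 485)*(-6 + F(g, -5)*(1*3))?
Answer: -1533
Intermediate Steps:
F(m, w) = 4 - m
f(c, U) = -c (f(c, U) = c + c*(2 - 4) = c + c*(-2) = c - 2*c = -c)
(f(-26, -31) + 485)*(-6 + F(g, -5)*(1*3)) = (-1*(-26) + 485)*(-6 + (4 - 1*3)*(1*3)) = (26 + 485)*(-6 + (4 - 3)*3) = 511*(-6 + 1*3) = 511*(-6 + 3) = 511*(-3) = -1533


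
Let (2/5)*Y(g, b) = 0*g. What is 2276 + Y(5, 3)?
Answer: 2276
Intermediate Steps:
Y(g, b) = 0 (Y(g, b) = 5*(0*g)/2 = (5/2)*0 = 0)
2276 + Y(5, 3) = 2276 + 0 = 2276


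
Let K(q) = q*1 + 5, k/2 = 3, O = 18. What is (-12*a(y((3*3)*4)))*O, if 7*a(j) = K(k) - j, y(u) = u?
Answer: 5400/7 ≈ 771.43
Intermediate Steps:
k = 6 (k = 2*3 = 6)
K(q) = 5 + q (K(q) = q + 5 = 5 + q)
a(j) = 11/7 - j/7 (a(j) = ((5 + 6) - j)/7 = (11 - j)/7 = 11/7 - j/7)
(-12*a(y((3*3)*4)))*O = -12*(11/7 - 3*3*4/7)*18 = -12*(11/7 - 9*4/7)*18 = -12*(11/7 - ⅐*36)*18 = -12*(11/7 - 36/7)*18 = -12*(-25/7)*18 = (300/7)*18 = 5400/7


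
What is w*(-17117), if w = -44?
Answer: 753148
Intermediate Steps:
w*(-17117) = -44*(-17117) = 753148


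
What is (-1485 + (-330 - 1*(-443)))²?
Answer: 1882384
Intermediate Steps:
(-1485 + (-330 - 1*(-443)))² = (-1485 + (-330 + 443))² = (-1485 + 113)² = (-1372)² = 1882384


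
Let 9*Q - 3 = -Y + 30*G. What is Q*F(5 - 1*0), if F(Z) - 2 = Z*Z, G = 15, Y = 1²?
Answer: 1356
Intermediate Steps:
Y = 1
Q = 452/9 (Q = ⅓ + (-1*1 + 30*15)/9 = ⅓ + (-1 + 450)/9 = ⅓ + (⅑)*449 = ⅓ + 449/9 = 452/9 ≈ 50.222)
F(Z) = 2 + Z² (F(Z) = 2 + Z*Z = 2 + Z²)
Q*F(5 - 1*0) = 452*(2 + (5 - 1*0)²)/9 = 452*(2 + (5 + 0)²)/9 = 452*(2 + 5²)/9 = 452*(2 + 25)/9 = (452/9)*27 = 1356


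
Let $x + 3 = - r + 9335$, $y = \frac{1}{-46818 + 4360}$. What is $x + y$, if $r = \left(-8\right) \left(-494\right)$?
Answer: $\frac{228424039}{42458} \approx 5380.0$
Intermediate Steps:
$r = 3952$
$y = - \frac{1}{42458}$ ($y = \frac{1}{-42458} = - \frac{1}{42458} \approx -2.3553 \cdot 10^{-5}$)
$x = 5380$ ($x = -3 + \left(\left(-1\right) 3952 + 9335\right) = -3 + \left(-3952 + 9335\right) = -3 + 5383 = 5380$)
$x + y = 5380 - \frac{1}{42458} = \frac{228424039}{42458}$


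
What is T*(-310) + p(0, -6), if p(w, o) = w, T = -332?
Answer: 102920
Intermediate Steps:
T*(-310) + p(0, -6) = -332*(-310) + 0 = 102920 + 0 = 102920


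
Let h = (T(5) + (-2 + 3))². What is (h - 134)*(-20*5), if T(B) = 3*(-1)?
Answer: 13000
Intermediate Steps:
T(B) = -3
h = 4 (h = (-3 + (-2 + 3))² = (-3 + 1)² = (-2)² = 4)
(h - 134)*(-20*5) = (4 - 134)*(-20*5) = -130*(-100) = 13000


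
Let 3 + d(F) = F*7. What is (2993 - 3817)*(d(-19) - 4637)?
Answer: 3932952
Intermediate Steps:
d(F) = -3 + 7*F (d(F) = -3 + F*7 = -3 + 7*F)
(2993 - 3817)*(d(-19) - 4637) = (2993 - 3817)*((-3 + 7*(-19)) - 4637) = -824*((-3 - 133) - 4637) = -824*(-136 - 4637) = -824*(-4773) = 3932952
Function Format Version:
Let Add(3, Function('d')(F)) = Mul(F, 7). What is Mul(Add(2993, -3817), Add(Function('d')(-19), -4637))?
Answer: 3932952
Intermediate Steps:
Function('d')(F) = Add(-3, Mul(7, F)) (Function('d')(F) = Add(-3, Mul(F, 7)) = Add(-3, Mul(7, F)))
Mul(Add(2993, -3817), Add(Function('d')(-19), -4637)) = Mul(Add(2993, -3817), Add(Add(-3, Mul(7, -19)), -4637)) = Mul(-824, Add(Add(-3, -133), -4637)) = Mul(-824, Add(-136, -4637)) = Mul(-824, -4773) = 3932952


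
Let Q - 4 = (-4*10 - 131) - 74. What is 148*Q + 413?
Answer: -35255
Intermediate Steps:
Q = -241 (Q = 4 + ((-4*10 - 131) - 74) = 4 + ((-40 - 131) - 74) = 4 + (-171 - 74) = 4 - 245 = -241)
148*Q + 413 = 148*(-241) + 413 = -35668 + 413 = -35255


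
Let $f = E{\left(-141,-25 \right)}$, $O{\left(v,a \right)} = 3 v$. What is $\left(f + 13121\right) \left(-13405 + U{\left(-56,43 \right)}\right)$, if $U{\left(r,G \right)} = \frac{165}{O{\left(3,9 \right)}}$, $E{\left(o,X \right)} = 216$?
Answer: $- \frac{535613920}{3} \approx -1.7854 \cdot 10^{8}$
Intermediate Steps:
$U{\left(r,G \right)} = \frac{55}{3}$ ($U{\left(r,G \right)} = \frac{165}{3 \cdot 3} = \frac{165}{9} = 165 \cdot \frac{1}{9} = \frac{55}{3}$)
$f = 216$
$\left(f + 13121\right) \left(-13405 + U{\left(-56,43 \right)}\right) = \left(216 + 13121\right) \left(-13405 + \frac{55}{3}\right) = 13337 \left(- \frac{40160}{3}\right) = - \frac{535613920}{3}$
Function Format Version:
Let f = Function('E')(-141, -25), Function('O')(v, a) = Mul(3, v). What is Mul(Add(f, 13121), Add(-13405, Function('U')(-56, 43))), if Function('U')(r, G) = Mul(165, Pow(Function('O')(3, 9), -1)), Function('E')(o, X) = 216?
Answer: Rational(-535613920, 3) ≈ -1.7854e+8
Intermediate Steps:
Function('U')(r, G) = Rational(55, 3) (Function('U')(r, G) = Mul(165, Pow(Mul(3, 3), -1)) = Mul(165, Pow(9, -1)) = Mul(165, Rational(1, 9)) = Rational(55, 3))
f = 216
Mul(Add(f, 13121), Add(-13405, Function('U')(-56, 43))) = Mul(Add(216, 13121), Add(-13405, Rational(55, 3))) = Mul(13337, Rational(-40160, 3)) = Rational(-535613920, 3)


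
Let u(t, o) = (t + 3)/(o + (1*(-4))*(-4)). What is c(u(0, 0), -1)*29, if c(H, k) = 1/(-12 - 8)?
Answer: -29/20 ≈ -1.4500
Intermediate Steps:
u(t, o) = (3 + t)/(16 + o) (u(t, o) = (3 + t)/(o - 4*(-4)) = (3 + t)/(o + 16) = (3 + t)/(16 + o))
c(H, k) = -1/20 (c(H, k) = 1/(-20) = -1/20)
c(u(0, 0), -1)*29 = -1/20*29 = -29/20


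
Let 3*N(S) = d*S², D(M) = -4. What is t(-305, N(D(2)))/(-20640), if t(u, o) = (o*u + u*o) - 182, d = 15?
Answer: 24491/10320 ≈ 2.3732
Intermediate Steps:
N(S) = 5*S² (N(S) = (15*S²)/3 = 5*S²)
t(u, o) = -182 + 2*o*u (t(u, o) = (o*u + o*u) - 182 = 2*o*u - 182 = -182 + 2*o*u)
t(-305, N(D(2)))/(-20640) = (-182 + 2*(5*(-4)²)*(-305))/(-20640) = (-182 + 2*(5*16)*(-305))*(-1/20640) = (-182 + 2*80*(-305))*(-1/20640) = (-182 - 48800)*(-1/20640) = -48982*(-1/20640) = 24491/10320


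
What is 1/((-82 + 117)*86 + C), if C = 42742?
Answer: 1/45752 ≈ 2.1857e-5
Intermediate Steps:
1/((-82 + 117)*86 + C) = 1/((-82 + 117)*86 + 42742) = 1/(35*86 + 42742) = 1/(3010 + 42742) = 1/45752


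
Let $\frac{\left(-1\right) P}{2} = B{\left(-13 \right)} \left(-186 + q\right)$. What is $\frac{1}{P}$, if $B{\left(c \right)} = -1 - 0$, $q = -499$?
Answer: $- \frac{1}{1370} \approx -0.00072993$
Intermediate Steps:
$B{\left(c \right)} = -1$ ($B{\left(c \right)} = -1 + 0 = -1$)
$P = -1370$ ($P = - 2 \left(- (-186 - 499)\right) = - 2 \left(\left(-1\right) \left(-685\right)\right) = \left(-2\right) 685 = -1370$)
$\frac{1}{P} = \frac{1}{-1370} = - \frac{1}{1370}$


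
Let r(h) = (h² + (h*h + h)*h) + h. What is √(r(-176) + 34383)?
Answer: I*√5355617 ≈ 2314.2*I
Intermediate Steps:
r(h) = h + h² + h*(h + h²) (r(h) = (h² + (h² + h)*h) + h = (h² + (h + h²)*h) + h = (h² + h*(h + h²)) + h = h + h² + h*(h + h²))
√(r(-176) + 34383) = √(-176*(1 + (-176)² + 2*(-176)) + 34383) = √(-176*(1 + 30976 - 352) + 34383) = √(-176*30625 + 34383) = √(-5390000 + 34383) = √(-5355617) = I*√5355617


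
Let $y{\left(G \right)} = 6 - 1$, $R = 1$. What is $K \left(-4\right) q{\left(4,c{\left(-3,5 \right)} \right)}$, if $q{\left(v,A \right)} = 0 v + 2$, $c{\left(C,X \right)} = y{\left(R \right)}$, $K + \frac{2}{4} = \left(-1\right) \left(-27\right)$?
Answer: $-212$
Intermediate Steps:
$K = \frac{53}{2}$ ($K = - \frac{1}{2} - -27 = - \frac{1}{2} + 27 = \frac{53}{2} \approx 26.5$)
$y{\left(G \right)} = 5$ ($y{\left(G \right)} = 6 - 1 = 5$)
$c{\left(C,X \right)} = 5$
$q{\left(v,A \right)} = 2$ ($q{\left(v,A \right)} = 0 + 2 = 2$)
$K \left(-4\right) q{\left(4,c{\left(-3,5 \right)} \right)} = \frac{53}{2} \left(-4\right) 2 = \left(-106\right) 2 = -212$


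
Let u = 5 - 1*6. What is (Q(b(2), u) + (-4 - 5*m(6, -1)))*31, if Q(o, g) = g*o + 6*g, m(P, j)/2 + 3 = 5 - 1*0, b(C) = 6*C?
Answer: -1302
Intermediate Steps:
m(P, j) = 4 (m(P, j) = -6 + 2*(5 - 1*0) = -6 + 2*(5 + 0) = -6 + 2*5 = -6 + 10 = 4)
u = -1 (u = 5 - 6 = -1)
Q(o, g) = 6*g + g*o
(Q(b(2), u) + (-4 - 5*m(6, -1)))*31 = (-(6 + 6*2) + (-4 - 5*4))*31 = (-(6 + 12) + (-4 - 20))*31 = (-1*18 - 24)*31 = (-18 - 24)*31 = -42*31 = -1302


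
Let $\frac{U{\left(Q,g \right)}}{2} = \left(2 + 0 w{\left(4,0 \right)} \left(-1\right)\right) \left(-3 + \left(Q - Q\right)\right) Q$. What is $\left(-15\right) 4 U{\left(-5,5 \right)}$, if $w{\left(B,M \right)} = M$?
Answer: $-3600$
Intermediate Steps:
$U{\left(Q,g \right)} = - 12 Q$ ($U{\left(Q,g \right)} = 2 \left(2 + 0 \cdot 0 \left(-1\right)\right) \left(-3 + \left(Q - Q\right)\right) Q = 2 \left(2 + 0 \left(-1\right)\right) \left(-3 + 0\right) Q = 2 \left(2 + 0\right) \left(-3\right) Q = 2 \cdot 2 \left(-3\right) Q = 2 \left(- 6 Q\right) = - 12 Q$)
$\left(-15\right) 4 U{\left(-5,5 \right)} = \left(-15\right) 4 \left(\left(-12\right) \left(-5\right)\right) = \left(-60\right) 60 = -3600$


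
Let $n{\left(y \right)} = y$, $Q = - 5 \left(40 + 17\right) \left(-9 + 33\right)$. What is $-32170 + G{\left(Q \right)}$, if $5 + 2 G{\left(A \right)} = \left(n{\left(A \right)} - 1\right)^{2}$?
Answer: $23367468$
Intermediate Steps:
$Q = -6840$ ($Q = - 5 \cdot 57 \cdot 24 = \left(-5\right) 1368 = -6840$)
$G{\left(A \right)} = - \frac{5}{2} + \frac{\left(-1 + A\right)^{2}}{2}$ ($G{\left(A \right)} = - \frac{5}{2} + \frac{\left(A - 1\right)^{2}}{2} = - \frac{5}{2} + \frac{\left(-1 + A\right)^{2}}{2}$)
$-32170 + G{\left(Q \right)} = -32170 - \left(\frac{5}{2} - \frac{\left(-1 - 6840\right)^{2}}{2}\right) = -32170 - \left(\frac{5}{2} - \frac{\left(-6841\right)^{2}}{2}\right) = -32170 + \left(- \frac{5}{2} + \frac{1}{2} \cdot 46799281\right) = -32170 + \left(- \frac{5}{2} + \frac{46799281}{2}\right) = -32170 + 23399638 = 23367468$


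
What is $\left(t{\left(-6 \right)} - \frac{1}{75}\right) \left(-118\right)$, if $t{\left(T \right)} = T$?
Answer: $\frac{53218}{75} \approx 709.57$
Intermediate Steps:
$\left(t{\left(-6 \right)} - \frac{1}{75}\right) \left(-118\right) = \left(-6 - \frac{1}{75}\right) \left(-118\right) = \left(- \frac{451}{75}\right) \left(-118\right) = \frac{53218}{75}$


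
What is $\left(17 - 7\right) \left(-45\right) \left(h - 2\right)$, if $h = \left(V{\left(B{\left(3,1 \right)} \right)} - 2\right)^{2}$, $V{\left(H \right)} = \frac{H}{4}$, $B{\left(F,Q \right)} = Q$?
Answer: $- \frac{3825}{8} \approx -478.13$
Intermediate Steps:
$V{\left(H \right)} = \frac{H}{4}$ ($V{\left(H \right)} = H \frac{1}{4} = \frac{H}{4}$)
$h = \frac{49}{16}$ ($h = \left(\frac{1}{4} \cdot 1 - 2\right)^{2} = \left(\frac{1}{4} - 2\right)^{2} = \left(- \frac{7}{4}\right)^{2} = \frac{49}{16} \approx 3.0625$)
$\left(17 - 7\right) \left(-45\right) \left(h - 2\right) = \left(17 - 7\right) \left(-45\right) \left(\frac{49}{16} - 2\right) = 10 \left(-45\right) \left(\frac{49}{16} - 2\right) = \left(-450\right) \frac{17}{16} = - \frac{3825}{8}$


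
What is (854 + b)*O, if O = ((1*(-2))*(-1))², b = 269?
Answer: 4492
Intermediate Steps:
O = 4 (O = (-2*(-1))² = 2² = 4)
(854 + b)*O = (854 + 269)*4 = 1123*4 = 4492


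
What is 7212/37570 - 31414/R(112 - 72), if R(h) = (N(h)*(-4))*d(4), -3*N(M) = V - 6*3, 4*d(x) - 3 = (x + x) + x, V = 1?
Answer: 1389220/3757 ≈ 369.77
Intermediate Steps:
d(x) = ¾ + 3*x/4 (d(x) = ¾ + ((x + x) + x)/4 = ¾ + (2*x + x)/4 = ¾ + (3*x)/4 = ¾ + 3*x/4)
N(M) = 17/3 (N(M) = -(1 - 6*3)/3 = -(1 - 1*18)/3 = -(1 - 18)/3 = -⅓*(-17) = 17/3)
R(h) = -85 (R(h) = ((17/3)*(-4))*(¾ + (¾)*4) = -68*(¾ + 3)/3 = -68/3*15/4 = -85)
7212/37570 - 31414/R(112 - 72) = 7212/37570 - 31414/(-85) = 7212*(1/37570) - 31414*(-1/85) = 3606/18785 + 31414/85 = 1389220/3757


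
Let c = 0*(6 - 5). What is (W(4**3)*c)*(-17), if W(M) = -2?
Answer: 0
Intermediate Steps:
c = 0 (c = 0*1 = 0)
(W(4**3)*c)*(-17) = -2*0*(-17) = 0*(-17) = 0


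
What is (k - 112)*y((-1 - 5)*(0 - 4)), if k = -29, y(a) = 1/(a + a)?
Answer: -47/16 ≈ -2.9375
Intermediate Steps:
y(a) = 1/(2*a)
(k - 112)*y((-1 - 5)*(0 - 4)) = (-29 - 112)*(1/(2*(((-1 - 5)*(0 - 4))))) = -141/(2*((-6*(-4)))) = -141/(2*24) = -141*1/48 = -47/16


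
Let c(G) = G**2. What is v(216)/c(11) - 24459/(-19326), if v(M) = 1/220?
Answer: 108519651/85743020 ≈ 1.2656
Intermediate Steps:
v(M) = 1/220
v(216)/c(11) - 24459/(-19326) = 1/(220*(11**2)) - 24459/(-19326) = (1/220)/121 - 24459*(-1/19326) = (1/220)*(1/121) + 8153/6442 = 1/26620 + 8153/6442 = 108519651/85743020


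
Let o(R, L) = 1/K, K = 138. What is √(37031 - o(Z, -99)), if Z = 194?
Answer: √705218226/138 ≈ 192.43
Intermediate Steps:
o(R, L) = 1/138
√(37031 - o(Z, -99)) = √(37031 - 1*1/138) = √(37031 - 1/138) = √(5110277/138) = √705218226/138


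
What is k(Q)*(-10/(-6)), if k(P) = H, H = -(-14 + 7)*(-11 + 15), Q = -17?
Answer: 140/3 ≈ 46.667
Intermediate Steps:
H = 28 (H = -(-7)*4 = -1*(-28) = 28)
k(P) = 28
k(Q)*(-10/(-6)) = 28*(-10/(-6)) = 28*(-10*(-⅙)) = 28*(5/3) = 140/3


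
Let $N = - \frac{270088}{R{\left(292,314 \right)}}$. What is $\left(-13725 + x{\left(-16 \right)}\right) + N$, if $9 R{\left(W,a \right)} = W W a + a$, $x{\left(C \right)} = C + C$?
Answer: $- \frac{184160740381}{13386605} \approx -13757.0$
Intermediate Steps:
$x{\left(C \right)} = 2 C$
$R{\left(W,a \right)} = \frac{a}{9} + \frac{a W^{2}}{9}$ ($R{\left(W,a \right)} = \frac{W W a + a}{9} = \frac{W^{2} a + a}{9} = \frac{a W^{2} + a}{9} = \frac{a + a W^{2}}{9} = \frac{a}{9} + \frac{a W^{2}}{9}$)
$N = - \frac{1215396}{13386605}$ ($N = - \frac{270088}{\frac{1}{9} \cdot 314 \left(1 + 292^{2}\right)} = - \frac{270088}{\frac{1}{9} \cdot 314 \left(1 + 85264\right)} = - \frac{270088}{\frac{1}{9} \cdot 314 \cdot 85265} = - \frac{270088}{\frac{26773210}{9}} = \left(-270088\right) \frac{9}{26773210} = - \frac{1215396}{13386605} \approx -0.090792$)
$\left(-13725 + x{\left(-16 \right)}\right) + N = \left(-13725 + 2 \left(-16\right)\right) - \frac{1215396}{13386605} = \left(-13725 - 32\right) - \frac{1215396}{13386605} = -13757 - \frac{1215396}{13386605} = - \frac{184160740381}{13386605}$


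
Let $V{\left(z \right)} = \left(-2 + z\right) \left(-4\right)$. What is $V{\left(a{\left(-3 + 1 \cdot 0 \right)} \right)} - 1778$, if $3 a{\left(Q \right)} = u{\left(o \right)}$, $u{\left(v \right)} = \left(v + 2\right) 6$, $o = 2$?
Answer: $-1802$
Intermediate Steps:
$u{\left(v \right)} = 12 + 6 v$ ($u{\left(v \right)} = \left(2 + v\right) 6 = 12 + 6 v$)
$a{\left(Q \right)} = 8$ ($a{\left(Q \right)} = \frac{12 + 6 \cdot 2}{3} = \frac{12 + 12}{3} = \frac{1}{3} \cdot 24 = 8$)
$V{\left(z \right)} = 8 - 4 z$
$V{\left(a{\left(-3 + 1 \cdot 0 \right)} \right)} - 1778 = \left(8 - 32\right) - 1778 = -24 - 1778 = -1802$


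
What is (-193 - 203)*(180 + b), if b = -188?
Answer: 3168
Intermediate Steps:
(-193 - 203)*(180 + b) = (-193 - 203)*(180 - 188) = -396*(-8) = 3168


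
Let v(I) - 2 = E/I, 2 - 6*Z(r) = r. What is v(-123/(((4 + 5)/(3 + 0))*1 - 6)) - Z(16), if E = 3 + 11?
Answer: 575/123 ≈ 4.6748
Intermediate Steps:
Z(r) = ⅓ - r/6
E = 14
v(I) = 2 + 14/I
v(-123/(((4 + 5)/(3 + 0))*1 - 6)) - Z(16) = (2 + 14/((-123/(((4 + 5)/(3 + 0))*1 - 6)))) - (⅓ - ⅙*16) = (2 + 14/((-123/((9/3)*1 - 6)))) - (⅓ - 8/3) = (2 + 14/((-123/((9*(⅓))*1 - 6)))) - 1*(-7/3) = (2 + 14/((-123/(3*1 - 6)))) + 7/3 = (2 + 14/((-123/(3 - 6)))) + 7/3 = (2 + 14/((-123/(-3)))) + 7/3 = (2 + 14/((-123*(-⅓)))) + 7/3 = (2 + 14/41) + 7/3 = 96/41 + 7/3 = 575/123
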